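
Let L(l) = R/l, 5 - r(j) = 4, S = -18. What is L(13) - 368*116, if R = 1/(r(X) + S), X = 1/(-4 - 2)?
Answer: -9434049/221 ≈ -42688.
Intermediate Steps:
X = -⅙ (X = 1/(-6) = -⅙ ≈ -0.16667)
r(j) = 1 (r(j) = 5 - 1*4 = 5 - 4 = 1)
R = -1/17 (R = 1/(1 - 18) = 1/(-17) = -1/17 ≈ -0.058824)
L(l) = -1/(17*l)
L(13) - 368*116 = -1/17/13 - 368*116 = -1/17*1/13 - 42688 = -1/221 - 42688 = -9434049/221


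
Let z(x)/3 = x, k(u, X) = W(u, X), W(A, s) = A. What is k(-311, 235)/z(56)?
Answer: -311/168 ≈ -1.8512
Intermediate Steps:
k(u, X) = u
z(x) = 3*x
k(-311, 235)/z(56) = -311/(3*56) = -311/168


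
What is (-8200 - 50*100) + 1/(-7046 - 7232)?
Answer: -188469601/14278 ≈ -13200.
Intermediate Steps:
(-8200 - 50*100) + 1/(-7046 - 7232) = (-8200 - 5000) + 1/(-14278) = -13200 - 1/14278 = -188469601/14278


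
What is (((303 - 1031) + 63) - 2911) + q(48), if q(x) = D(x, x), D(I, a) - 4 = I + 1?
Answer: -3523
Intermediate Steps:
D(I, a) = 5 + I (D(I, a) = 4 + (I + 1) = 4 + (1 + I) = 5 + I)
q(x) = 5 + x
(((303 - 1031) + 63) - 2911) + q(48) = (((303 - 1031) + 63) - 2911) + (5 + 48) = ((-728 + 63) - 2911) + 53 = (-665 - 2911) + 53 = -3576 + 53 = -3523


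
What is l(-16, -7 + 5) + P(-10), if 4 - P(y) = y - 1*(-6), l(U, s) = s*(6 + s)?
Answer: 0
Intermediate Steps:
P(y) = -2 - y (P(y) = 4 - (y - 1*(-6)) = 4 - (y + 6) = 4 - (6 + y) = 4 + (-6 - y) = -2 - y)
l(-16, -7 + 5) + P(-10) = (-7 + 5)*(6 + (-7 + 5)) + (-2 - 1*(-10)) = -2*(6 - 2) + (-2 + 10) = -2*4 + 8 = -8 + 8 = 0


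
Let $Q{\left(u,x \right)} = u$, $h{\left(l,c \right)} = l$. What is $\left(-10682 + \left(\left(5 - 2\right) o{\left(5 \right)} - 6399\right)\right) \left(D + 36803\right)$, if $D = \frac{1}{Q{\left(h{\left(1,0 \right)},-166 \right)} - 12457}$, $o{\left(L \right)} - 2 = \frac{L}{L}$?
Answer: $- \frac{978264368378}{1557} \approx -6.283 \cdot 10^{8}$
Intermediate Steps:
$o{\left(L \right)} = 3$ ($o{\left(L \right)} = 2 + \frac{L}{L} = 2 + 1 = 3$)
$D = - \frac{1}{12456}$ ($D = \frac{1}{1 - 12457} = \frac{1}{-12456} = - \frac{1}{12456} \approx -8.0283 \cdot 10^{-5}$)
$\left(-10682 + \left(\left(5 - 2\right) o{\left(5 \right)} - 6399\right)\right) \left(D + 36803\right) = \left(-10682 - \left(6399 - \left(5 - 2\right) 3\right)\right) \left(- \frac{1}{12456} + 36803\right) = \left(-10682 + \left(3 \cdot 3 - 6399\right)\right) \frac{458418167}{12456} = \left(-10682 + \left(9 - 6399\right)\right) \frac{458418167}{12456} = \left(-10682 - 6390\right) \frac{458418167}{12456} = \left(-17072\right) \frac{458418167}{12456} = - \frac{978264368378}{1557}$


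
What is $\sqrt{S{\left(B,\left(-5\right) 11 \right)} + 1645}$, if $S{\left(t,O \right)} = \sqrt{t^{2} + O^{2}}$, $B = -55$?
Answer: $\sqrt{1645 + 55 \sqrt{2}} \approx 41.506$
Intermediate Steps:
$S{\left(t,O \right)} = \sqrt{O^{2} + t^{2}}$
$\sqrt{S{\left(B,\left(-5\right) 11 \right)} + 1645} = \sqrt{\sqrt{\left(\left(-5\right) 11\right)^{2} + \left(-55\right)^{2}} + 1645} = \sqrt{\sqrt{\left(-55\right)^{2} + 3025} + 1645} = \sqrt{\sqrt{3025 + 3025} + 1645} = \sqrt{\sqrt{6050} + 1645} = \sqrt{55 \sqrt{2} + 1645} = \sqrt{1645 + 55 \sqrt{2}}$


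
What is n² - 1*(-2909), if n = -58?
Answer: 6273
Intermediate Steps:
n² - 1*(-2909) = (-58)² - 1*(-2909) = 3364 + 2909 = 6273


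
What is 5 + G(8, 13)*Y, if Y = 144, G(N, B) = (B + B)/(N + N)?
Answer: 239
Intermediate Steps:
G(N, B) = B/N (G(N, B) = (2*B)/((2*N)) = (2*B)*(1/(2*N)) = B/N)
5 + G(8, 13)*Y = 5 + (13/8)*144 = 5 + 234 = 239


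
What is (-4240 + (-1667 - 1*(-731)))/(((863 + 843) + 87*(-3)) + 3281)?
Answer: -2588/2363 ≈ -1.0952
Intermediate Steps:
(-4240 + (-1667 - 1*(-731)))/(((863 + 843) + 87*(-3)) + 3281) = (-4240 + (-1667 + 731))/((1706 - 261) + 3281) = (-4240 - 936)/(1445 + 3281) = -5176/4726 = -5176*1/4726 = -2588/2363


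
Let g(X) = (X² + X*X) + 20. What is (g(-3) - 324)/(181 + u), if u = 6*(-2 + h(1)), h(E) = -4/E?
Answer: -286/145 ≈ -1.9724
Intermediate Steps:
g(X) = 20 + 2*X² (g(X) = (X² + X²) + 20 = 2*X² + 20 = 20 + 2*X²)
u = -36 (u = 6*(-2 - 4/1) = 6*(-2 - 4*1) = 6*(-2 - 4) = 6*(-6) = -36)
(g(-3) - 324)/(181 + u) = ((20 + 2*(-3)²) - 324)/(181 - 36) = ((20 + 2*9) - 324)/145 = ((20 + 18) - 324)*(1/145) = (38 - 324)*(1/145) = -286*1/145 = -286/145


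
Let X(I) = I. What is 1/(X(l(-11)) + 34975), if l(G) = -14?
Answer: 1/34961 ≈ 2.8603e-5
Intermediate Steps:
1/(X(l(-11)) + 34975) = 1/(-14 + 34975) = 1/34961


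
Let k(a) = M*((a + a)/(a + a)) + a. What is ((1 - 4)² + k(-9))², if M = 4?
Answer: 16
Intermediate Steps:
k(a) = 4 + a (k(a) = 4*((a + a)/(a + a)) + a = 4*((2*a)/((2*a))) + a = 4*((2*a)*(1/(2*a))) + a = 4*1 + a = 4 + a)
((1 - 4)² + k(-9))² = ((1 - 4)² + (4 - 9))² = ((-3)² - 5)² = (9 - 5)² = 4² = 16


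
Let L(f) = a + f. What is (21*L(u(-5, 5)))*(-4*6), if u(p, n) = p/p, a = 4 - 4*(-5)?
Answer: -12600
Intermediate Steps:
a = 24 (a = 4 + 20 = 24)
u(p, n) = 1
L(f) = 24 + f
(21*L(u(-5, 5)))*(-4*6) = (21*(24 + 1))*(-4*6) = (21*25)*(-24) = 525*(-24) = -12600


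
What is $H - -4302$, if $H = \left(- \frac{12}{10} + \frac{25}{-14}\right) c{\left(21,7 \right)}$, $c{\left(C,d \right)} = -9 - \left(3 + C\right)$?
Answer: $\frac{308037}{70} \approx 4400.5$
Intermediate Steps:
$c{\left(C,d \right)} = -12 - C$
$H = \frac{6897}{70}$ ($H = \left(- \frac{12}{10} + \frac{25}{-14}\right) \left(-12 - 21\right) = \left(\left(-12\right) \frac{1}{10} + 25 \left(- \frac{1}{14}\right)\right) \left(-12 - 21\right) = \left(- \frac{6}{5} - \frac{25}{14}\right) \left(-33\right) = \left(- \frac{209}{70}\right) \left(-33\right) = \frac{6897}{70} \approx 98.529$)
$H - -4302 = \frac{6897}{70} - -4302 = \frac{6897}{70} + \left(-16475 + 20777\right) = \frac{6897}{70} + 4302 = \frac{308037}{70}$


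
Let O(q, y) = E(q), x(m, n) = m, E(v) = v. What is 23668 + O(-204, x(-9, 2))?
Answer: 23464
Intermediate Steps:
O(q, y) = q
23668 + O(-204, x(-9, 2)) = 23668 - 204 = 23464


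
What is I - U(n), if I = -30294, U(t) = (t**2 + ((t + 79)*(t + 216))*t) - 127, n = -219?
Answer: 13852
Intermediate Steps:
U(t) = -127 + t**2 + t*(79 + t)*(216 + t) (U(t) = (t**2 + ((79 + t)*(216 + t))*t) - 127 = (t**2 + t*(79 + t)*(216 + t)) - 127 = -127 + t**2 + t*(79 + t)*(216 + t))
I - U(n) = -30294 - (-127 + (-219)**3 + 296*(-219)**2 + 17064*(-219)) = -30294 - (-127 - 10503459 + 296*47961 - 3737016) = -30294 - (-127 - 10503459 + 14196456 - 3737016) = -30294 - 1*(-44146) = -30294 + 44146 = 13852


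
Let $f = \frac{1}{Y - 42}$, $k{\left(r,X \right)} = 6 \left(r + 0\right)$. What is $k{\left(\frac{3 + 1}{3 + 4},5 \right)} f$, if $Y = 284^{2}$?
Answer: $\frac{12}{282149} \approx 4.2531 \cdot 10^{-5}$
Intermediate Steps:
$Y = 80656$
$k{\left(r,X \right)} = 6 r$
$f = \frac{1}{80614}$ ($f = \frac{1}{80656 - 42} = \frac{1}{80614} \approx 1.2405 \cdot 10^{-5}$)
$k{\left(\frac{3 + 1}{3 + 4},5 \right)} f = 6 \frac{3 + 1}{3 + 4} \cdot \frac{1}{80614} = 6 \cdot \frac{4}{7} \cdot \frac{1}{80614} = \frac{24}{7} \cdot \frac{1}{80614} = \frac{12}{282149}$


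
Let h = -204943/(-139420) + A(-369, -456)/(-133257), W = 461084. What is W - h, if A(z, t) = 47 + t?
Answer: 8566309766266829/18578690940 ≈ 4.6108e+5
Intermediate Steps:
h = 27367112131/18578690940 (h = -204943/(-139420) + (47 - 456)/(-133257) = -204943*(-1/139420) - 409*(-1/133257) = 204943/139420 + 409/133257 = 27367112131/18578690940 ≈ 1.4730)
W - h = 461084 - 1*27367112131/18578690940 = 461084 - 27367112131/18578690940 = 8566309766266829/18578690940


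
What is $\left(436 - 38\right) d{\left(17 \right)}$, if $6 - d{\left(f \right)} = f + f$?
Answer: $-11144$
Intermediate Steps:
$d{\left(f \right)} = 6 - 2 f$ ($d{\left(f \right)} = 6 - \left(f + f\right) = 6 - 2 f$)
$\left(436 - 38\right) d{\left(17 \right)} = \left(436 - 38\right) \left(6 - 34\right) = 398 \left(6 - 34\right) = 398 \left(-28\right) = -11144$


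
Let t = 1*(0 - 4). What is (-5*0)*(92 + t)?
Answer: 0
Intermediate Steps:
t = -4 (t = 1*(-4) = -4)
(-5*0)*(92 + t) = (-5*0)*(92 - 4) = 0*88 = 0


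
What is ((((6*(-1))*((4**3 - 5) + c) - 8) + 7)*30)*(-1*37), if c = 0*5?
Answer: 394050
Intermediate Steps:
c = 0
((((6*(-1))*((4**3 - 5) + c) - 8) + 7)*30)*(-1*37) = ((((6*(-1))*((4**3 - 5) + 0) - 8) + 7)*30)*(-1*37) = (((-6*((64 - 5) + 0) - 8) + 7)*30)*(-37) = (((-6*(59 + 0) - 8) + 7)*30)*(-37) = (((-6*59 - 8) + 7)*30)*(-37) = (((-354 - 8) + 7)*30)*(-37) = ((-362 + 7)*30)*(-37) = -355*30*(-37) = -10650*(-37) = 394050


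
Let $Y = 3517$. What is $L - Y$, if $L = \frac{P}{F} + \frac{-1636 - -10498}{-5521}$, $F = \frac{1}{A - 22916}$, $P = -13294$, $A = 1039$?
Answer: $\frac{1605668672379}{5521} \approx 2.9083 \cdot 10^{8}$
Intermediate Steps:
$F = - \frac{1}{21877}$ ($F = \frac{1}{1039 - 22916} = \frac{1}{-21877} = - \frac{1}{21877} \approx -4.571 \cdot 10^{-5}$)
$L = \frac{1605688089736}{5521}$ ($L = - \frac{13294}{- \frac{1}{21877}} + \frac{-1636 - -10498}{-5521} = \left(-13294\right) \left(-21877\right) + \left(-1636 + 10498\right) \left(- \frac{1}{5521}\right) = 290832838 + 8862 \left(- \frac{1}{5521}\right) = 290832838 - \frac{8862}{5521} = \frac{1605688089736}{5521} \approx 2.9083 \cdot 10^{8}$)
$L - Y = \frac{1605688089736}{5521} - 3517 = \frac{1605668672379}{5521}$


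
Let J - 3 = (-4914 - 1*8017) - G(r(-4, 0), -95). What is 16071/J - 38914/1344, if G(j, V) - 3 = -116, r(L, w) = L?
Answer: -23649197/782880 ≈ -30.208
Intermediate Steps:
G(j, V) = -113 (G(j, V) = 3 - 116 = -113)
J = -12815 (J = 3 + ((-4914 - 1*8017) - 1*(-113)) = 3 + ((-4914 - 8017) + 113) = 3 + (-12931 + 113) = 3 - 12818 = -12815)
16071/J - 38914/1344 = 16071/(-12815) - 38914/1344 = 16071*(-1/12815) - 38914*1/1344 = -1461/1165 - 19457/672 = -23649197/782880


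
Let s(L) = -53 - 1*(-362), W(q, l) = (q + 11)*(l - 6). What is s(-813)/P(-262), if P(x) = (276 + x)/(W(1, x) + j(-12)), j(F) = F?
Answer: -498726/7 ≈ -71247.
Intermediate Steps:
W(q, l) = (-6 + l)*(11 + q) (W(q, l) = (11 + q)*(-6 + l) = (-6 + l)*(11 + q))
s(L) = 309 (s(L) = -53 + 362 = 309)
P(x) = (276 + x)/(-84 + 12*x) (P(x) = (276 + x)/((-66 - 6*1 + 11*x + x*1) - 12) = (276 + x)/((-66 - 6 + 11*x + x) - 12) = (276 + x)/((-72 + 12*x) - 12) = (276 + x)/(-84 + 12*x))
s(-813)/P(-262) = 309/(((276 - 262)/(12*(-7 - 262)))) = 309/(((1/12)*14/(-269))) = 309/(((1/12)*(-1/269)*14)) = 309/(-7/1614) = 309*(-1614/7) = -498726/7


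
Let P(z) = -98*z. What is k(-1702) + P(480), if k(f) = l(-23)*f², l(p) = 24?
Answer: 69476256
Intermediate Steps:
k(f) = 24*f²
k(-1702) + P(480) = 24*(-1702)² - 98*480 = 24*2896804 - 47040 = 69523296 - 47040 = 69476256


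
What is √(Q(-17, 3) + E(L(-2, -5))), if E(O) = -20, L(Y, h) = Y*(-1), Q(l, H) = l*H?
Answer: I*√71 ≈ 8.4261*I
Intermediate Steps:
Q(l, H) = H*l
L(Y, h) = -Y
√(Q(-17, 3) + E(L(-2, -5))) = √(3*(-17) - 20) = √(-51 - 20) = √(-71) = I*√71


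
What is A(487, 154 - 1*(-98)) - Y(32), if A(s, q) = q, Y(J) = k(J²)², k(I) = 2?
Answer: 248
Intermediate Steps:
Y(J) = 4 (Y(J) = 2² = 4)
A(487, 154 - 1*(-98)) - Y(32) = (154 - 1*(-98)) - 1*4 = (154 + 98) - 4 = 252 - 4 = 248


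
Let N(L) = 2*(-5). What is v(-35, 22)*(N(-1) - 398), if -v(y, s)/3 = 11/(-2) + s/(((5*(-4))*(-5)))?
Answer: -161568/25 ≈ -6462.7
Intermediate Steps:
v(y, s) = 33/2 - 3*s/100 (v(y, s) = -3*(11/(-2) + s/(((5*(-4))*(-5)))) = -3*(11*(-1/2) + s/((-20*(-5)))) = -3*(-11/2 + s/100) = 33/2 - 3*s/100)
N(L) = -10
v(-35, 22)*(N(-1) - 398) = (33/2 - 3/100*22)*(-10 - 398) = (33/2 - 33/50)*(-408) = (396/25)*(-408) = -161568/25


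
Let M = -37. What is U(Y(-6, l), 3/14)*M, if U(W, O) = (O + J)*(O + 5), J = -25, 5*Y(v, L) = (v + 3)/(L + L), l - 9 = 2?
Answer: 937247/196 ≈ 4781.9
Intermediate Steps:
l = 11 (l = 9 + 2 = 11)
Y(v, L) = (3 + v)/(10*L) (Y(v, L) = ((v + 3)/(L + L))/5 = ((3 + v)/((2*L)))/5 = ((3 + v)*(1/(2*L)))/5 = ((3 + v)/(2*L))/5 = (3 + v)/(10*L))
U(W, O) = (-25 + O)*(5 + O) (U(W, O) = (O - 25)*(O + 5) = (-25 + O)*(5 + O))
U(Y(-6, l), 3/14)*M = (-125 + (3/14)² - 60/14)*(-37) = (-125 + (3*(1/14))² - 60/14)*(-37) = (-125 + (3/14)² - 20*3/14)*(-37) = (-125 + 9/196 - 30/7)*(-37) = -25331/196*(-37) = 937247/196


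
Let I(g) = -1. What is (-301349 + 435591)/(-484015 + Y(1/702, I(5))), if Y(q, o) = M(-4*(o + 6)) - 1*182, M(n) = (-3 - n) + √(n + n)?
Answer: -1624932289/5860756811 - 67121*I*√10/58607568110 ≈ -0.27726 - 3.6216e-6*I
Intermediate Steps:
M(n) = -3 - n + √2*√n (M(n) = (-3 - n) + √(2*n) = (-3 - n) + √2*√n = -3 - n + √2*√n)
Y(q, o) = -161 + 4*o + √2*√(-24 - 4*o) (Y(q, o) = (-3 - (-4)*(o + 6) + √2*√(-4*(o + 6))) - 1*182 = (-3 - (-4)*(6 + o) + √2*√(-4*(6 + o))) - 182 = (-3 - (-24 - 4*o) + √2*√(-24 - 4*o)) - 182 = (-3 + (24 + 4*o) + √2*√(-24 - 4*o)) - 182 = (21 + 4*o + √2*√(-24 - 4*o)) - 182 = -161 + 4*o + √2*√(-24 - 4*o))
(-301349 + 435591)/(-484015 + Y(1/702, I(5))) = (-301349 + 435591)/(-484015 + (-161 + 2*√(-12 - 2*(-1)) + 4*(-1))) = 134242/(-484015 + (-161 + 2*√(-12 + 2) - 4)) = 134242/(-484015 + (-161 + 2*√(-10) - 4)) = 134242/(-484015 + (-161 + 2*(I*√10) - 4)) = 134242/(-484015 + (-161 + 2*I*√10 - 4)) = 134242/(-484015 + (-165 + 2*I*√10)) = 134242/(-484180 + 2*I*√10)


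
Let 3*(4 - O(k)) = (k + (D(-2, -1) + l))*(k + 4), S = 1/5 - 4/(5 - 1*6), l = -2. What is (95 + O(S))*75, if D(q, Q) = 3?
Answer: 6359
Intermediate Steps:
S = 21/5 (S = 1*(⅕) - 4/(5 - 6) = ⅕ - 4/(-1) = ⅕ - 4*(-1) = ⅕ + 4 = 21/5 ≈ 4.2000)
O(k) = 4 - (1 + k)*(4 + k)/3 (O(k) = 4 - (k + (3 - 2))*(k + 4)/3 = 4 - (k + 1)*(4 + k)/3 = 4 - (1 + k)*(4 + k)/3)
(95 + O(S))*75 = (95 + (8/3 - 5/3*21/5 - (21/5)²/3))*75 = (95 + (8/3 - 7 - ⅓*441/25))*75 = (95 + (8/3 - 7 - 147/25))*75 = (95 - 766/75)*75 = (6359/75)*75 = 6359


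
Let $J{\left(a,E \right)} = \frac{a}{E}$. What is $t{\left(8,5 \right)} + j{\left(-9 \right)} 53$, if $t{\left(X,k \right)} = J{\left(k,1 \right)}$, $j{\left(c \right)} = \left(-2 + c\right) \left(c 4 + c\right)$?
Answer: $26240$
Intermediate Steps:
$j{\left(c \right)} = 5 c \left(-2 + c\right)$ ($j{\left(c \right)} = \left(-2 + c\right) \left(4 c + c\right) = \left(-2 + c\right) 5 c = 5 c \left(-2 + c\right)$)
$t{\left(X,k \right)} = k$ ($t{\left(X,k \right)} = \frac{k}{1} = k 1 = k$)
$t{\left(8,5 \right)} + j{\left(-9 \right)} 53 = 5 + 5 \left(-9\right) \left(-2 - 9\right) 53 = 5 + 5 \left(-9\right) \left(-11\right) 53 = 5 + 495 \cdot 53 = 5 + 26235 = 26240$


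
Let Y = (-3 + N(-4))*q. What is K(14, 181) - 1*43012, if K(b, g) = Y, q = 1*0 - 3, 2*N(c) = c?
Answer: -42997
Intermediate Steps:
N(c) = c/2
q = -3 (q = 0 - 3 = -3)
Y = 15 (Y = (-3 + (½)*(-4))*(-3) = (-3 - 2)*(-3) = -5*(-3) = 15)
K(b, g) = 15
K(14, 181) - 1*43012 = 15 - 1*43012 = 15 - 43012 = -42997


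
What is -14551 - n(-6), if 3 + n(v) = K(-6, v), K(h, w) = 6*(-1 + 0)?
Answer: -14542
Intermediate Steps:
K(h, w) = -6 (K(h, w) = 6*(-1) = -6)
n(v) = -9 (n(v) = -3 - 6 = -9)
-14551 - n(-6) = -14551 - 1*(-9) = -14551 + 9 = -14542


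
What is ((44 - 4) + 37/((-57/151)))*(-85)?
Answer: 281095/57 ≈ 4931.5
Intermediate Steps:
((44 - 4) + 37/((-57/151)))*(-85) = (40 + 37/((-57*1/151)))*(-85) = (40 + 37/(-57/151))*(-85) = (40 + 37*(-151/57))*(-85) = (40 - 5587/57)*(-85) = -3307/57*(-85) = 281095/57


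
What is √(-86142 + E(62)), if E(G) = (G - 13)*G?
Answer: 28*I*√106 ≈ 288.28*I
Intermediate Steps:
E(G) = G*(-13 + G) (E(G) = (-13 + G)*G = G*(-13 + G))
√(-86142 + E(62)) = √(-86142 + 62*(-13 + 62)) = √(-86142 + 62*49) = √(-86142 + 3038) = √(-83104) = 28*I*√106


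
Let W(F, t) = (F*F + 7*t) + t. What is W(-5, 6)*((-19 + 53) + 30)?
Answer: 4672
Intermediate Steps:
W(F, t) = F² + 8*t (W(F, t) = (F² + 7*t) + t = F² + 8*t)
W(-5, 6)*((-19 + 53) + 30) = ((-5)² + 8*6)*((-19 + 53) + 30) = (25 + 48)*(34 + 30) = 73*64 = 4672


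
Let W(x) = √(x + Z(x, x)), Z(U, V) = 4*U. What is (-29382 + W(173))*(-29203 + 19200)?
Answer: 293908146 - 10003*√865 ≈ 2.9361e+8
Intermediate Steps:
W(x) = √5*√x (W(x) = √(x + 4*x) = √(5*x) = √5*√x)
(-29382 + W(173))*(-29203 + 19200) = (-29382 + √5*√173)*(-29203 + 19200) = (-29382 + √865)*(-10003) = 293908146 - 10003*√865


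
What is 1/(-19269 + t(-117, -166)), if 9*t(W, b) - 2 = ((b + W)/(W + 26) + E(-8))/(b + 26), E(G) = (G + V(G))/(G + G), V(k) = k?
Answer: -57330/1104679217 ≈ -5.1897e-5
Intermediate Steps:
E(G) = 1 (E(G) = (G + G)/(G + G) = (2*G)/((2*G)) = (2*G)*(1/(2*G)) = 1)
t(W, b) = 2/9 + (1 + (W + b)/(26 + W))/(9*(26 + b)) (t(W, b) = 2/9 + (((b + W)/(W + 26) + 1)/(b + 26))/9 = 2/9 + (((W + b)/(26 + W) + 1)/(26 + b))/9 = 2/9 + ((1 + (W + b)/(26 + W))/(26 + b))/9 = 2/9 + (1 + (W + b)/(26 + W))/(9*(26 + b)))
1/(-19269 + t(-117, -166)) = 1/(-19269 + (1378 + 53*(-166) + 54*(-117) + 2*(-117)*(-166))/(9*(676 + 26*(-117) + 26*(-166) - 117*(-166)))) = 1/(-19269 + (1378 - 8798 - 6318 + 38844)/(9*(676 - 3042 - 4316 + 19422))) = 1/(-19269 + (⅑)*25106/12740) = 1/(-19269 + (⅑)*(1/12740)*25106) = 1/(-19269 + 12553/57330) = 1/(-1104679217/57330) = -57330/1104679217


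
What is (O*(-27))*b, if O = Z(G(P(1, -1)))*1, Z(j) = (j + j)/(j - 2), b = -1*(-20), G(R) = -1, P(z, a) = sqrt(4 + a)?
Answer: -360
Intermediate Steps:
b = 20
Z(j) = 2*j/(-2 + j) (Z(j) = (2*j)/(-2 + j) = 2*j/(-2 + j))
O = 2/3 (O = (2*(-1)/(-2 - 1))*1 = (2*(-1)/(-3))*1 = (2*(-1)*(-1/3))*1 = (2/3)*1 = 2/3 ≈ 0.66667)
(O*(-27))*b = ((2/3)*(-27))*20 = -18*20 = -360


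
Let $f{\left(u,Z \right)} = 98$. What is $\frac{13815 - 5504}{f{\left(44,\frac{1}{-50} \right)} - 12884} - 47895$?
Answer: $- \frac{612393781}{12786} \approx -47896.0$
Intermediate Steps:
$\frac{13815 - 5504}{f{\left(44,\frac{1}{-50} \right)} - 12884} - 47895 = \frac{13815 - 5504}{98 - 12884} - 47895 = \frac{8311}{-12786} - 47895 = 8311 \left(- \frac{1}{12786}\right) - 47895 = - \frac{8311}{12786} - 47895 = - \frac{612393781}{12786}$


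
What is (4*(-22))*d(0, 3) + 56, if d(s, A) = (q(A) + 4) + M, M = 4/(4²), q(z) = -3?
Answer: -54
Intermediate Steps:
M = ¼ (M = 4/16 = 4*(1/16) = ¼ ≈ 0.25000)
d(s, A) = 5/4 (d(s, A) = (-3 + 4) + ¼ = 1 + ¼ = 5/4)
(4*(-22))*d(0, 3) + 56 = (4*(-22))*(5/4) + 56 = -88*5/4 + 56 = -110 + 56 = -54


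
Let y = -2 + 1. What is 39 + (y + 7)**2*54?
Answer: 1983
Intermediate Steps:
y = -1
39 + (y + 7)**2*54 = 39 + (-1 + 7)**2*54 = 39 + 6**2*54 = 39 + 36*54 = 39 + 1944 = 1983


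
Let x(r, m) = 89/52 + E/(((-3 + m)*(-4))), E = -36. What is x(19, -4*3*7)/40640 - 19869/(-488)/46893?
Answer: 365852651/402998692096 ≈ 0.00090783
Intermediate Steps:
x(r, m) = 89/52 - 36/(12 - 4*m) (x(r, m) = 89/52 - 36*(-1/(4*(-3 + m))) = 89*(1/52) - 36/(12 - 4*m) = 89/52 - 36/(12 - 4*m))
x(19, -4*3*7)/40640 - 19869/(-488)/46893 = ((201 + 89*(-4*3*7))/(52*(-3 - 4*3*7)))/40640 - 19869/(-488)/46893 = ((201 + 89*(-12*7))/(52*(-3 - 12*7)))*(1/40640) - 19869*(-1/488)*(1/46893) = ((201 + 89*(-84))/(52*(-3 - 84)))*(1/40640) + (19869/488)*(1/46893) = ((1/52)*(201 - 7476)/(-87))*(1/40640) + 6623/7627928 = ((1/52)*(-1/87)*(-7275))*(1/40640) + 6623/7627928 = (2425/1508)*(1/40640) + 6623/7627928 = 485/12257024 + 6623/7627928 = 365852651/402998692096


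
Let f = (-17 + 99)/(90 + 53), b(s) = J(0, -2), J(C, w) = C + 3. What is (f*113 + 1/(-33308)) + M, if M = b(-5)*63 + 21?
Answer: 118988275/433004 ≈ 274.80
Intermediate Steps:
J(C, w) = 3 + C
b(s) = 3 (b(s) = 3 + 0 = 3)
f = 82/143 ≈ 0.57343
M = 210 (M = 3*63 + 21 = 189 + 21 = 210)
(f*113 + 1/(-33308)) + M = ((82/143)*113 + 1/(-33308)) + 210 = (9266/143 - 1/33308) + 210 = 28057435/433004 + 210 = 118988275/433004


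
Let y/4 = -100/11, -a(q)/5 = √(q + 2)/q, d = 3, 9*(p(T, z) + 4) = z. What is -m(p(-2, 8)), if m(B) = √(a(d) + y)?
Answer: -I*√(39600 + 1815*√5)/33 ≈ -6.3317*I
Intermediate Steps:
p(T, z) = -4 + z/9
a(q) = -5*√(2 + q)/q (a(q) = -5*√(q + 2)/q = -5*√(2 + q)/q)
y = -400/11 (y = 4*(-100/11) = -400/11 ≈ -36.364)
m(B) = √(-400/11 - 5*√5/3) (m(B) = √(-5*√(2 + 3)/3 - 400/11) = √(-5*⅓*√5 - 400/11) = √(-5*√5/3 - 400/11) = √(-400/11 - 5*√5/3))
-m(p(-2, 8)) = -√(-39600 - 1815*√5)/33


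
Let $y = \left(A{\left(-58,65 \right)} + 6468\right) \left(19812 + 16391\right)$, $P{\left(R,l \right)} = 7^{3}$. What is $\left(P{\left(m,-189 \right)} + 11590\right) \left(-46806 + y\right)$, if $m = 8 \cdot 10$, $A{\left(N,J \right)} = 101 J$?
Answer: $5629832994169$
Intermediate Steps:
$m = 80$
$P{\left(R,l \right)} = 343$
$y = 471833699$ ($y = \left(101 \cdot 65 + 6468\right) \left(19812 + 16391\right) = \left(6565 + 6468\right) 36203 = 13033 \cdot 36203 = 471833699$)
$\left(P{\left(m,-189 \right)} + 11590\right) \left(-46806 + y\right) = \left(343 + 11590\right) \left(-46806 + 471833699\right) = 11933 \cdot 471786893 = 5629832994169$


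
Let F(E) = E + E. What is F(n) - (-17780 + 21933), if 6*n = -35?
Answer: -12494/3 ≈ -4164.7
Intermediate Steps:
n = -35/6 (n = (⅙)*(-35) = -35/6 ≈ -5.8333)
F(E) = 2*E
F(n) - (-17780 + 21933) = 2*(-35/6) - (-17780 + 21933) = -35/3 - 1*4153 = -35/3 - 4153 = -12494/3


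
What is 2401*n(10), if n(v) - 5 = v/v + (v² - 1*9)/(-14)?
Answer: -2401/2 ≈ -1200.5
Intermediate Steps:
n(v) = 93/14 - v²/14 (n(v) = 5 + (v/v + (v² - 1*9)/(-14)) = 5 + (1 + (v² - 9)*(-1/14)) = 5 + (1 + (-9 + v²)*(-1/14)) = 5 + (1 + (9/14 - v²/14)) = 5 + (23/14 - v²/14) = 93/14 - v²/14)
2401*n(10) = 2401*(93/14 - 1/14*10²) = 2401*(93/14 - 1/14*100) = 2401*(93/14 - 50/7) = 2401*(-½) = -2401/2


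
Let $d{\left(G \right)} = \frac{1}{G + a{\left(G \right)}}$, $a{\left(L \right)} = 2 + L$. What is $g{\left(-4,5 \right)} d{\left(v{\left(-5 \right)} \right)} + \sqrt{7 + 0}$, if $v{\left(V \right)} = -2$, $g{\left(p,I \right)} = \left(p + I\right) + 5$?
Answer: $-3 + \sqrt{7} \approx -0.35425$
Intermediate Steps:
$g{\left(p,I \right)} = 5 + I + p$ ($g{\left(p,I \right)} = \left(I + p\right) + 5 = 5 + I + p$)
$d{\left(G \right)} = \frac{1}{2 + 2 G}$ ($d{\left(G \right)} = \frac{1}{G + \left(2 + G\right)} = \frac{1}{2 + 2 G}$)
$g{\left(-4,5 \right)} d{\left(v{\left(-5 \right)} \right)} + \sqrt{7 + 0} = \left(5 + 5 - 4\right) \frac{1}{2 \left(1 - 2\right)} + \sqrt{7 + 0} = 6 \frac{1}{2 \left(-1\right)} + \sqrt{7} = 6 \cdot \frac{1}{2} \left(-1\right) + \sqrt{7} = 6 \left(- \frac{1}{2}\right) + \sqrt{7} = -3 + \sqrt{7}$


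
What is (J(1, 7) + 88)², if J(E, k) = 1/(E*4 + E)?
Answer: 194481/25 ≈ 7779.2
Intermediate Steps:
J(E, k) = 1/(5*E) (J(E, k) = 1/(4*E + E) = 1/(5*E))
(J(1, 7) + 88)² = ((⅕)/1 + 88)² = ((⅕)*1 + 88)² = (⅕ + 88)² = (441/5)² = 194481/25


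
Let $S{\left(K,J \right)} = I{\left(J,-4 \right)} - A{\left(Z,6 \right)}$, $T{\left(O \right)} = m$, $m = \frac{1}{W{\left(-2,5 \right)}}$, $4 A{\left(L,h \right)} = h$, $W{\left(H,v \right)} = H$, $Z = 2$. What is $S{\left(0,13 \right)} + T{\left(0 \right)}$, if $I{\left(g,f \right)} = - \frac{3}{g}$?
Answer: $- \frac{29}{13} \approx -2.2308$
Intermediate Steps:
$A{\left(L,h \right)} = \frac{h}{4}$
$m = - \frac{1}{2}$ ($m = \frac{1}{-2} = - \frac{1}{2} \approx -0.5$)
$T{\left(O \right)} = - \frac{1}{2}$
$S{\left(K,J \right)} = - \frac{3}{2} - \frac{3}{J}$ ($S{\left(K,J \right)} = - \frac{3}{J} - \frac{1}{4} \cdot 6 = - \frac{3}{J} - \frac{3}{2} = - \frac{3}{2} - \frac{3}{J}$)
$S{\left(0,13 \right)} + T{\left(0 \right)} = \left(- \frac{3}{2} - \frac{3}{13}\right) - \frac{1}{2} = - \frac{45}{26} - \frac{1}{2} = - \frac{29}{13}$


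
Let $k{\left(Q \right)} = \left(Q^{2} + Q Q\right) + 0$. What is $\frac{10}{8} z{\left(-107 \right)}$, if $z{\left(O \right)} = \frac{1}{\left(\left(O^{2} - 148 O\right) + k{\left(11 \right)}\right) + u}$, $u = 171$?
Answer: $\frac{5}{110792} \approx 4.513 \cdot 10^{-5}$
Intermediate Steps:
$k{\left(Q \right)} = 2 Q^{2}$ ($k{\left(Q \right)} = \left(Q^{2} + Q^{2}\right) + 0 = 2 Q^{2} + 0 = 2 Q^{2}$)
$z{\left(O \right)} = \frac{1}{413 + O^{2} - 148 O}$ ($z{\left(O \right)} = \frac{1}{\left(\left(O^{2} - 148 O\right) + 2 \cdot 11^{2}\right) + 171} = \frac{1}{\left(\left(O^{2} - 148 O\right) + 2 \cdot 121\right) + 171} = \frac{1}{\left(\left(O^{2} - 148 O\right) + 242\right) + 171} = \frac{1}{\left(242 + O^{2} - 148 O\right) + 171} = \frac{1}{413 + O^{2} - 148 O}$)
$\frac{10}{8} z{\left(-107 \right)} = \frac{10 \cdot \frac{1}{8}}{413 + \left(-107\right)^{2} - -15836} = \frac{10 \cdot \frac{1}{8}}{413 + 11449 + 15836} = \frac{5}{4 \cdot 27698} = \frac{5}{4} \cdot \frac{1}{27698} = \frac{5}{110792}$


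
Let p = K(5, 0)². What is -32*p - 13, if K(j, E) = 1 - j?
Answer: -525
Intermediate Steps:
p = 16 (p = (1 - 1*5)² = (1 - 5)² = (-4)² = 16)
-32*p - 13 = -32*16 - 13 = -512 - 13 = -525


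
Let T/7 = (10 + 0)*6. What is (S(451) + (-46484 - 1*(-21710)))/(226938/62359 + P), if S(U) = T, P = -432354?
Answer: 84371727/1497829786 ≈ 0.056329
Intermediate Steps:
T = 420 (T = 7*((10 + 0)*6) = 7*(10*6) = 7*60 = 420)
S(U) = 420
(S(451) + (-46484 - 1*(-21710)))/(226938/62359 + P) = (420 + (-46484 - 1*(-21710)))/(226938/62359 - 432354) = (420 + (-46484 + 21710))/(226938*(1/62359) - 432354) = (420 - 24774)/(226938/62359 - 432354) = -24354/(-26960936148/62359) = -24354*(-62359/26960936148) = 84371727/1497829786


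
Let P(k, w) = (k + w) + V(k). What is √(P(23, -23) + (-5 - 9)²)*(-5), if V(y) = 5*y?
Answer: -5*√311 ≈ -88.176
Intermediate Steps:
P(k, w) = w + 6*k (P(k, w) = (k + w) + 5*k = w + 6*k)
√(P(23, -23) + (-5 - 9)²)*(-5) = √((-23 + 6*23) + (-5 - 9)²)*(-5) = √((-23 + 138) + (-14)²)*(-5) = √(115 + 196)*(-5) = √311*(-5) = -5*√311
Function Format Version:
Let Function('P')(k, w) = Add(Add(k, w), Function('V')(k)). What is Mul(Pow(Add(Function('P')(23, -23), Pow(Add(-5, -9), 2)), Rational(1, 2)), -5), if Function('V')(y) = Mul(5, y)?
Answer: Mul(-5, Pow(311, Rational(1, 2))) ≈ -88.176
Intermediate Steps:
Function('P')(k, w) = Add(w, Mul(6, k)) (Function('P')(k, w) = Add(Add(k, w), Mul(5, k)) = Add(w, Mul(6, k)))
Mul(Pow(Add(Function('P')(23, -23), Pow(Add(-5, -9), 2)), Rational(1, 2)), -5) = Mul(Pow(Add(Add(-23, Mul(6, 23)), Pow(Add(-5, -9), 2)), Rational(1, 2)), -5) = Mul(Pow(Add(Add(-23, 138), Pow(-14, 2)), Rational(1, 2)), -5) = Mul(Pow(Add(115, 196), Rational(1, 2)), -5) = Mul(Pow(311, Rational(1, 2)), -5) = Mul(-5, Pow(311, Rational(1, 2)))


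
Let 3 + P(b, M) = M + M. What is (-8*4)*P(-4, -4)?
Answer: 352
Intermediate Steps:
P(b, M) = -3 + 2*M (P(b, M) = -3 + (M + M) = -3 + 2*M)
(-8*4)*P(-4, -4) = (-8*4)*(-3 + 2*(-4)) = -32*(-3 - 8) = -32*(-11) = 352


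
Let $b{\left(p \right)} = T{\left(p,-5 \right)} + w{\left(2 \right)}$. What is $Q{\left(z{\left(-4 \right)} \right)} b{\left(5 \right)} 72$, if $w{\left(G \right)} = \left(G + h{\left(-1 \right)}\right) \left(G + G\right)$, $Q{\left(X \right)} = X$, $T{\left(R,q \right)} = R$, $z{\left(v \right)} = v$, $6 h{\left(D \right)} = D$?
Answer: $-3552$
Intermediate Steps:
$h{\left(D \right)} = \frac{D}{6}$
$w{\left(G \right)} = 2 G \left(- \frac{1}{6} + G\right)$ ($w{\left(G \right)} = \left(G + \frac{1}{6} \left(-1\right)\right) \left(G + G\right) = \left(G - \frac{1}{6}\right) 2 G = \left(- \frac{1}{6} + G\right) 2 G = 2 G \left(- \frac{1}{6} + G\right)$)
$b{\left(p \right)} = \frac{22}{3} + p$ ($b{\left(p \right)} = p + \frac{1}{3} \cdot 2 \left(-1 + 6 \cdot 2\right) = p + \frac{1}{3} \cdot 2 \left(-1 + 12\right) = p + \frac{1}{3} \cdot 2 \cdot 11 = p + \frac{22}{3} = \frac{22}{3} + p$)
$Q{\left(z{\left(-4 \right)} \right)} b{\left(5 \right)} 72 = - 4 \left(\frac{22}{3} + 5\right) 72 = \left(-4\right) \frac{37}{3} \cdot 72 = \left(- \frac{148}{3}\right) 72 = -3552$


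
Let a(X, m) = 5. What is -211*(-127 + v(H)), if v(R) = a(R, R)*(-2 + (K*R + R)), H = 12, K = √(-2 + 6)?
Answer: -9073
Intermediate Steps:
K = 2 (K = √4 = 2)
v(R) = -10 + 15*R (v(R) = 5*(-2 + (2*R + R)) = 5*(-2 + 3*R) = -10 + 15*R)
-211*(-127 + v(H)) = -211*(-127 + (-10 + 15*12)) = -211*(-127 + (-10 + 180)) = -211*(-127 + 170) = -211*43 = -9073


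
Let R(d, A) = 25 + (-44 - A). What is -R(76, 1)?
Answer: 20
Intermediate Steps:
R(d, A) = -19 - A
-R(76, 1) = -(-19 - 1*1) = -(-19 - 1) = -1*(-20) = 20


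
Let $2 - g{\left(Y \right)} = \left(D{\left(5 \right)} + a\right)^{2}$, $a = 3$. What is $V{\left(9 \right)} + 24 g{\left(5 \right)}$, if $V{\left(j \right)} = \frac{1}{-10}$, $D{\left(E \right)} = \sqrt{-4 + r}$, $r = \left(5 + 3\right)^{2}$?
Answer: $- \frac{16081}{10} - 288 \sqrt{15} \approx -2723.5$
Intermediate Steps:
$r = 64$ ($r = 8^{2} = 64$)
$D{\left(E \right)} = 2 \sqrt{15}$ ($D{\left(E \right)} = \sqrt{-4 + 64} = \sqrt{60} = 2 \sqrt{15}$)
$V{\left(j \right)} = - \frac{1}{10}$
$g{\left(Y \right)} = 2 - \left(3 + 2 \sqrt{15}\right)^{2}$ ($g{\left(Y \right)} = 2 - \left(2 \sqrt{15} + 3\right)^{2} = 2 - \left(3 + 2 \sqrt{15}\right)^{2}$)
$V{\left(9 \right)} + 24 g{\left(5 \right)} = - \frac{1}{10} + 24 \left(-67 - 12 \sqrt{15}\right) = - \frac{1}{10} - \left(1608 + 288 \sqrt{15}\right) = - \frac{16081}{10} - 288 \sqrt{15}$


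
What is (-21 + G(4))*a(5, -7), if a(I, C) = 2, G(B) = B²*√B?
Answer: 22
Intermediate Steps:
G(B) = B^(5/2)
(-21 + G(4))*a(5, -7) = (-21 + 4^(5/2))*2 = (-21 + 32)*2 = 11*2 = 22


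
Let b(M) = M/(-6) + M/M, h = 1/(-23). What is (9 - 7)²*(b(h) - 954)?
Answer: -263026/69 ≈ -3812.0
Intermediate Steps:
h = -1/23 ≈ -0.043478
b(M) = 1 - M/6 (b(M) = M*(-⅙) + 1 = -M/6 + 1 = 1 - M/6)
(9 - 7)²*(b(h) - 954) = (9 - 7)²*((1 - ⅙*(-1/23)) - 954) = 2²*((1 + 1/138) - 954) = 4*(139/138 - 954) = 4*(-131513/138) = -263026/69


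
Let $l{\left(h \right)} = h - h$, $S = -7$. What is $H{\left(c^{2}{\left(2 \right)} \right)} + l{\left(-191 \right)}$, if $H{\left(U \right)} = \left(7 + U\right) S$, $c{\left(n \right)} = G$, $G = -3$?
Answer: $-112$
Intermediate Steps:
$c{\left(n \right)} = -3$
$l{\left(h \right)} = 0$
$H{\left(U \right)} = -49 - 7 U$ ($H{\left(U \right)} = \left(7 + U\right) \left(-7\right) = -49 - 7 U$)
$H{\left(c^{2}{\left(2 \right)} \right)} + l{\left(-191 \right)} = \left(-49 - 7 \left(-3\right)^{2}\right) + 0 = \left(-49 - 63\right) + 0 = -112 + 0 = -112$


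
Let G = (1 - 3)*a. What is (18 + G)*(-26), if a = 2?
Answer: -364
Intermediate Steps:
G = -4 (G = (1 - 3)*2 = -2*2 = -4)
(18 + G)*(-26) = (18 - 4)*(-26) = 14*(-26) = -364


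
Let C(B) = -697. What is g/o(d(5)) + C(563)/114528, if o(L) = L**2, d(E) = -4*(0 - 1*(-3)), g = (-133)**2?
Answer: 42203863/343584 ≈ 122.83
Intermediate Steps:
g = 17689
d(E) = -12 (d(E) = -4*(0 + 3) = -4*3 = -12)
g/o(d(5)) + C(563)/114528 = 17689/((-12)**2) - 697/114528 = 17689/144 - 697*1/114528 = 17689*(1/144) - 697/114528 = 17689/144 - 697/114528 = 42203863/343584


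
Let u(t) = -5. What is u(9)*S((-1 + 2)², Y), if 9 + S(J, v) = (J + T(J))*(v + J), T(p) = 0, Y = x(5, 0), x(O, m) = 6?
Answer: 10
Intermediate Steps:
Y = 6
S(J, v) = -9 + J*(J + v) (S(J, v) = -9 + (J + 0)*(v + J) = -9 + J*(J + v))
u(9)*S((-1 + 2)², Y) = -5*(-9 + ((-1 + 2)²)² + (-1 + 2)²*6) = -5*(-9 + (1²)² + 1²*6) = -5*(-9 + 1² + 1*6) = -5*(-9 + 1 + 6) = -5*(-2) = 10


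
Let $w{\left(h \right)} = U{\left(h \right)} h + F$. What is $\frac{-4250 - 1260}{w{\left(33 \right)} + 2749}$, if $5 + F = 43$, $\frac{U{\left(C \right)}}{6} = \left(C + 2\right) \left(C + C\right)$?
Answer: $- \frac{5510}{460167} \approx -0.011974$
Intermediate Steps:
$U{\left(C \right)} = 12 C \left(2 + C\right)$ ($U{\left(C \right)} = 6 \left(C + 2\right) \left(C + C\right) = 6 \left(2 + C\right) 2 C = 6 \cdot 2 C \left(2 + C\right) = 12 C \left(2 + C\right)$)
$F = 38$ ($F = -5 + 43 = 38$)
$w{\left(h \right)} = 38 + 12 h^{2} \left(2 + h\right)$ ($w{\left(h \right)} = 12 h \left(2 + h\right) h + 38 = 12 h^{2} \left(2 + h\right) + 38 = 38 + 12 h^{2} \left(2 + h\right)$)
$\frac{-4250 - 1260}{w{\left(33 \right)} + 2749} = \frac{-4250 - 1260}{\left(38 + 12 \cdot 33^{2} \left(2 + 33\right)\right) + 2749} = - \frac{5510}{\left(38 + 12 \cdot 1089 \cdot 35\right) + 2749} = - \frac{5510}{\left(38 + 457380\right) + 2749} = - \frac{5510}{457418 + 2749} = - \frac{5510}{460167}$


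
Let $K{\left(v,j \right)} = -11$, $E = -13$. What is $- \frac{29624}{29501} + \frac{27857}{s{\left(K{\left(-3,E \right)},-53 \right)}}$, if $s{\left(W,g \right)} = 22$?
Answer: $\frac{821157629}{649022} \approx 1265.2$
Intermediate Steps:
$- \frac{29624}{29501} + \frac{27857}{s{\left(K{\left(-3,E \right)},-53 \right)}} = - \frac{29624}{29501} + \frac{27857}{22} = \frac{821157629}{649022}$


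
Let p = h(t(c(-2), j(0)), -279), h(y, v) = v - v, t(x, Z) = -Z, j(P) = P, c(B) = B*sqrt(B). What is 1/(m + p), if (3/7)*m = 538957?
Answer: 3/3772699 ≈ 7.9519e-7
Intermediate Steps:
c(B) = B**(3/2)
h(y, v) = 0
m = 3772699/3 (m = (7/3)*538957 = 3772699/3 ≈ 1.2576e+6)
p = 0
1/(m + p) = 1/(3772699/3 + 0) = 1/(3772699/3) = 3/3772699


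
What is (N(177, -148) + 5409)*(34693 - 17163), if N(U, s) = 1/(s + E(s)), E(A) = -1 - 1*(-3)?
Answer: 6921834445/73 ≈ 9.4820e+7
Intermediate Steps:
E(A) = 2 (E(A) = -1 + 3 = 2)
N(U, s) = 1/(2 + s) (N(U, s) = 1/(s + 2) = 1/(2 + s))
(N(177, -148) + 5409)*(34693 - 17163) = (1/(2 - 148) + 5409)*(34693 - 17163) = (1/(-146) + 5409)*17530 = (-1/146 + 5409)*17530 = (789713/146)*17530 = 6921834445/73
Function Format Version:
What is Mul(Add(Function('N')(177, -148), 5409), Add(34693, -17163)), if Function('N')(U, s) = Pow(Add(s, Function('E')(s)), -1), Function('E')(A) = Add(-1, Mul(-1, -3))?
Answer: Rational(6921834445, 73) ≈ 9.4820e+7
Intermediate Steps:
Function('E')(A) = 2 (Function('E')(A) = Add(-1, 3) = 2)
Function('N')(U, s) = Pow(Add(2, s), -1) (Function('N')(U, s) = Pow(Add(s, 2), -1) = Pow(Add(2, s), -1))
Mul(Add(Function('N')(177, -148), 5409), Add(34693, -17163)) = Mul(Add(Pow(Add(2, -148), -1), 5409), Add(34693, -17163)) = Mul(Add(Pow(-146, -1), 5409), 17530) = Mul(Add(Rational(-1, 146), 5409), 17530) = Mul(Rational(789713, 146), 17530) = Rational(6921834445, 73)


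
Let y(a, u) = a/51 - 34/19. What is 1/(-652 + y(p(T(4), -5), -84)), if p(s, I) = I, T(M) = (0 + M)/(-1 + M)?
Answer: -969/633617 ≈ -0.0015293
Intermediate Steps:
T(M) = M/(-1 + M)
y(a, u) = -34/19 + a/51 (y(a, u) = a*(1/51) - 34*1/19 = a/51 - 34/19 = -34/19 + a/51)
1/(-652 + y(p(T(4), -5), -84)) = 1/(-652 + (-34/19 + (1/51)*(-5))) = 1/(-652 + (-34/19 - 5/51)) = 1/(-652 - 1829/969) = 1/(-633617/969) = -969/633617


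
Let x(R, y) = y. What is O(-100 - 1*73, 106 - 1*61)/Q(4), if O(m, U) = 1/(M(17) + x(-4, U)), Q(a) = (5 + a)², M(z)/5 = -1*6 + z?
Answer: 1/8100 ≈ 0.00012346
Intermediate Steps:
M(z) = -30 + 5*z (M(z) = 5*(-1*6 + z) = 5*(-6 + z) = -30 + 5*z)
O(m, U) = 1/(55 + U) (O(m, U) = 1/((-30 + 5*17) + U) = 1/((-30 + 85) + U) = 1/(55 + U))
O(-100 - 1*73, 106 - 1*61)/Q(4) = 1/((55 + (106 - 1*61))*((5 + 4)²)) = 1/((55 + (106 - 61))*(9²)) = 1/((55 + 45)*81) = (1/81)/100 = (1/100)*(1/81) = 1/8100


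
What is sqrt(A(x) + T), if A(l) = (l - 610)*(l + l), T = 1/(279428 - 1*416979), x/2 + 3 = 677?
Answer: sqrt(37644692488136897)/137551 ≈ 1410.5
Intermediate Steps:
x = 1348 (x = -6 + 2*677 = -6 + 1354 = 1348)
T = -1/137551 (T = 1/(279428 - 416979) = 1/(-137551) = -1/137551 ≈ -7.2700e-6)
A(l) = 2*l*(-610 + l) (A(l) = (-610 + l)*(2*l) = 2*l*(-610 + l))
sqrt(A(x) + T) = sqrt(2*1348*(-610 + 1348) - 1/137551) = sqrt(2*1348*738 - 1/137551) = sqrt(1989648 - 1/137551) = sqrt(273678072047/137551) = sqrt(37644692488136897)/137551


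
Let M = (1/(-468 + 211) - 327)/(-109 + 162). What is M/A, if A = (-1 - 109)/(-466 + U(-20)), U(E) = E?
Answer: -371304/13621 ≈ -27.260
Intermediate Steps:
A = 55/243 (A = (-1 - 109)/(-466 - 20) = -110/(-486) = -110*(-1/486) = 55/243 ≈ 0.22634)
M = -84040/13621 (M = (1/(-257) - 327)/53 = (-1/257 - 327)*(1/53) = -84040/257*1/53 = -84040/13621 ≈ -6.1699)
M/A = -84040/(13621*55/243) = -84040/13621*243/55 = -371304/13621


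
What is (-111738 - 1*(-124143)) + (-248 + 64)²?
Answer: 46261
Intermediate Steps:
(-111738 - 1*(-124143)) + (-248 + 64)² = (-111738 + 124143) + (-184)² = 12405 + 33856 = 46261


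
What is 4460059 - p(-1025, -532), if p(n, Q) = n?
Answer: 4461084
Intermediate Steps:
4460059 - p(-1025, -532) = 4460059 - 1*(-1025) = 4460059 + 1025 = 4461084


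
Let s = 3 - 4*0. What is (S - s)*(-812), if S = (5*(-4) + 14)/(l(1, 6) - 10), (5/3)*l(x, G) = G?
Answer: 6699/4 ≈ 1674.8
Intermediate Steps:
l(x, G) = 3*G/5
S = 15/16 (S = (5*(-4) + 14)/((⅗)*6 - 10) = (-20 + 14)/(18/5 - 10) = -6/(-32/5) = -6*(-5/32) = 15/16 ≈ 0.93750)
s = 3 (s = 3 + 0 = 3)
(S - s)*(-812) = (15/16 - 1*3)*(-812) = (15/16 - 3)*(-812) = -33/16*(-812) = 6699/4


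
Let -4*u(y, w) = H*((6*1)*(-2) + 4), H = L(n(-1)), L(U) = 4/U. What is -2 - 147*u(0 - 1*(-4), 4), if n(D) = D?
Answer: 1174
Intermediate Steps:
H = -4 (H = 4/(-1) = 4*(-1) = -4)
u(y, w) = -8 (u(y, w) = -(-1)*((6*1)*(-2) + 4) = -(-1)*(6*(-2) + 4) = -(-1)*(-12 + 4) = -(-1)*(-8) = -1/4*32 = -8)
-2 - 147*u(0 - 1*(-4), 4) = -2 - 147*(-8) = -2 + 1176 = 1174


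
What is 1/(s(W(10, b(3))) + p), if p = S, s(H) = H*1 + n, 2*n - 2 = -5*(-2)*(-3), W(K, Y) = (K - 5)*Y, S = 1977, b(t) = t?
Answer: 1/1978 ≈ 0.00050556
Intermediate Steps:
W(K, Y) = Y*(-5 + K) (W(K, Y) = (-5 + K)*Y = Y*(-5 + K))
n = -14 (n = 1 + (-5*(-2)*(-3))/2 = 1 + (10*(-3))/2 = 1 + (½)*(-30) = 1 - 15 = -14)
s(H) = -14 + H (s(H) = H*1 - 14 = H - 14 = -14 + H)
p = 1977
1/(s(W(10, b(3))) + p) = 1/((-14 + 3*(-5 + 10)) + 1977) = 1/((-14 + 3*5) + 1977) = 1/((-14 + 15) + 1977) = 1/(1 + 1977) = 1/1978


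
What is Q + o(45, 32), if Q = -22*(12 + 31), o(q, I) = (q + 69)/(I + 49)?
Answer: -25504/27 ≈ -944.59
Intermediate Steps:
o(q, I) = (69 + q)/(49 + I)
Q = -946 (Q = -22*43 = -946)
Q + o(45, 32) = -946 + (69 + 45)/(49 + 32) = -946 + 114/81 = -946 + (1/81)*114 = -946 + 38/27 = -25504/27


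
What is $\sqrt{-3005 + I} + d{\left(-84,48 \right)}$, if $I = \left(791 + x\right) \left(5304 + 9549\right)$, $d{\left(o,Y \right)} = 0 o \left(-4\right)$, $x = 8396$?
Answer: $\sqrt{136451506} \approx 11681.0$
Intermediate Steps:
$d{\left(o,Y \right)} = 0$ ($d{\left(o,Y \right)} = 0 \left(-4\right) = 0$)
$I = 136454511$ ($I = \left(791 + 8396\right) \left(5304 + 9549\right) = 9187 \cdot 14853 = 136454511$)
$\sqrt{-3005 + I} + d{\left(-84,48 \right)} = \sqrt{-3005 + 136454511} + 0 = \sqrt{136451506} + 0 = \sqrt{136451506}$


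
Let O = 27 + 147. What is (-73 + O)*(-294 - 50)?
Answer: -34744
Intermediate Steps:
O = 174
(-73 + O)*(-294 - 50) = (-73 + 174)*(-294 - 50) = 101*(-344) = -34744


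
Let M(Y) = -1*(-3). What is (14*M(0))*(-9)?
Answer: -378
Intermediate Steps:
M(Y) = 3
(14*M(0))*(-9) = (14*3)*(-9) = 42*(-9) = -378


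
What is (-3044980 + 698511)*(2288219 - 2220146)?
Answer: -159731184237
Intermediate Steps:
(-3044980 + 698511)*(2288219 - 2220146) = -2346469*68073 = -159731184237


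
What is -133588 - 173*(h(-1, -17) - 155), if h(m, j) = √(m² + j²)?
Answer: -106773 - 173*√290 ≈ -1.0972e+5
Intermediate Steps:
h(m, j) = √(j² + m²)
-133588 - 173*(h(-1, -17) - 155) = -133588 - 173*(√((-17)² + (-1)²) - 155) = -133588 - 173*(√(289 + 1) - 155) = -133588 - 173*(√290 - 155) = -133588 - 173*(-155 + √290) = -133588 - (-26815 + 173*√290) = -133588 + (26815 - 173*√290) = -106773 - 173*√290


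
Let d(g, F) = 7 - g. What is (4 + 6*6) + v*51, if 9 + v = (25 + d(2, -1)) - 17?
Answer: 244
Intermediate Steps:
v = 4 (v = -9 + ((25 + (7 - 1*2)) - 17) = -9 + ((25 + (7 - 2)) - 17) = -9 + ((25 + 5) - 17) = -9 + (30 - 17) = -9 + 13 = 4)
(4 + 6*6) + v*51 = (4 + 6*6) + 4*51 = (4 + 36) + 204 = 40 + 204 = 244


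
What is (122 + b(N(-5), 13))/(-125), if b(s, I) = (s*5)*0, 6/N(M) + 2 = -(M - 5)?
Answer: -122/125 ≈ -0.97600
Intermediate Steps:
N(M) = 6/(3 - M) (N(M) = 6/(-2 - (M - 5)) = 6/(-2 - (-5 + M)) = 6/(-2 + (5 - M)) = 6/(3 - M))
b(s, I) = 0 (b(s, I) = (5*s)*0 = 0)
(122 + b(N(-5), 13))/(-125) = (122 + 0)/(-125) = -1/125*122 = -122/125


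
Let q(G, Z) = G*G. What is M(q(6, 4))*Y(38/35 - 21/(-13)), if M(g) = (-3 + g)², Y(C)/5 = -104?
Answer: -566280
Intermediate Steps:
Y(C) = -520 (Y(C) = 5*(-104) = -520)
q(G, Z) = G²
M(q(6, 4))*Y(38/35 - 21/(-13)) = (-3 + 6²)²*(-520) = (-3 + 36)²*(-520) = 33²*(-520) = 1089*(-520) = -566280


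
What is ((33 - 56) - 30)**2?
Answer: 2809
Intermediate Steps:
((33 - 56) - 30)**2 = (-23 - 30)**2 = (-53)**2 = 2809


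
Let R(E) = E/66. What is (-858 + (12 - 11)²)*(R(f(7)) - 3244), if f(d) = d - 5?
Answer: 91742707/33 ≈ 2.7801e+6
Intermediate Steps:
f(d) = -5 + d
R(E) = E/66 (R(E) = E*(1/66) = E/66)
(-858 + (12 - 11)²)*(R(f(7)) - 3244) = (-858 + (12 - 11)²)*((-5 + 7)/66 - 3244) = (-858 + 1²)*((1/66)*2 - 3244) = (-858 + 1)*(1/33 - 3244) = -857*(-107051/33) = 91742707/33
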